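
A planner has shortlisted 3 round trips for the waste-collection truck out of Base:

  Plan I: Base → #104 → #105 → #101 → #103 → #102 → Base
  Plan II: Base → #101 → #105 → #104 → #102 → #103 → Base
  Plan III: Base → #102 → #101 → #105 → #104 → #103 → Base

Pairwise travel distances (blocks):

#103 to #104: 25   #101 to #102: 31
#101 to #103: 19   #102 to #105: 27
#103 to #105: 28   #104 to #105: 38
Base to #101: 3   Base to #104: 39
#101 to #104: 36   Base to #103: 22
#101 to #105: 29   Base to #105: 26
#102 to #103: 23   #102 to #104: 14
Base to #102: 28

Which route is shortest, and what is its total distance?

129 blocks — Plan II is the shortest.

Plan I: 39 + 38 + 29 + 19 + 23 + 28 = 176
Plan II: 3 + 29 + 38 + 14 + 23 + 22 = 129
Plan III: 28 + 31 + 29 + 38 + 25 + 22 = 173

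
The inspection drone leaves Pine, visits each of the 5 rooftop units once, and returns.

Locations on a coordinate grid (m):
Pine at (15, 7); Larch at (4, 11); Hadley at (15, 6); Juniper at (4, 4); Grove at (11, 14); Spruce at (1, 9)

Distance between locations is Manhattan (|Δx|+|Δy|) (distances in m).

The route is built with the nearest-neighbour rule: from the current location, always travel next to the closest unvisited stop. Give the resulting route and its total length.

At Pine the remaining stops are Hadley 1, Grove 11, Juniper 14, Larch 15, Spruce 16; go to Hadley.
At Hadley the remaining stops are Grove 12, Juniper 13, Larch 16, Spruce 17; go to Grove.
At Grove the remaining stops are Larch 10, Spruce 15, Juniper 17; go to Larch.
At Larch the remaining stops are Spruce 5, Juniper 7; go to Spruce.
At Spruce the remaining stops are Juniper 8; go to Juniper.
Return Juniper→Pine: 14.
Total = 1 + 12 + 10 + 5 + 8 + 14 = 50.

Nearest-neighbour total = 50 m; route Pine → Hadley → Grove → Larch → Spruce → Juniper → Pine.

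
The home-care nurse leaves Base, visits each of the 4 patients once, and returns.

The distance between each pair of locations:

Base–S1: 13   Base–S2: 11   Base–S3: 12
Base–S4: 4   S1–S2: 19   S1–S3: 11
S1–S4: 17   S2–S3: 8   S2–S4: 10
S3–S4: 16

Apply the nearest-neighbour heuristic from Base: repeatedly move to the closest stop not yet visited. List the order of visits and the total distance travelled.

Nearest-neighbour total = 46; route Base → S4 → S2 → S3 → S1 → Base.

At Base the remaining stops are S4 4, S2 11, S3 12, S1 13; go to S4.
At S4 the remaining stops are S2 10, S3 16, S1 17; go to S2.
At S2 the remaining stops are S3 8, S1 19; go to S3.
At S3 the remaining stops are S1 11; go to S1.
Return S1→Base: 13.
Total = 4 + 10 + 8 + 11 + 13 = 46.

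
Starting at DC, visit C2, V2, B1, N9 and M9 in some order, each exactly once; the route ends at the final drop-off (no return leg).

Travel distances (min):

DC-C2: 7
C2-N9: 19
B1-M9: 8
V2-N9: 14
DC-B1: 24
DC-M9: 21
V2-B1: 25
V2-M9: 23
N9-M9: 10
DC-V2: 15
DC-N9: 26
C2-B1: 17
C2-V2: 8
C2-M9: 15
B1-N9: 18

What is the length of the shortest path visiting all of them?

Minimum one-way distance = 47 min.

There are 5! = 120 possible orderings.
DC→C2→V2→B1→N9→M9: 7+8+25+18+10 = 68
DC→C2→V2→B1→M9→N9: 7+8+25+8+10 = 58
DC→C2→V2→N9→B1→M9: 7+8+14+18+8 = 55
DC→C2→V2→N9→M9→B1: 7+8+14+10+8 = 47
DC→C2→V2→M9→B1→N9: 7+8+23+8+18 = 64
DC→C2→V2→M9→N9→B1: 7+8+23+10+18 = 66
DC→C2→B1→V2→N9→M9: 7+17+25+14+10 = 73
DC→C2→B1→V2→M9→N9: 7+17+25+23+10 = 82
DC→C2→B1→N9→V2→M9: 7+17+18+14+23 = 79
DC→C2→B1→N9→M9→V2: 7+17+18+10+23 = 75
DC→C2→B1→M9→V2→N9: 7+17+8+23+14 = 69
DC→C2→B1→M9→N9→V2: 7+17+8+10+14 = 56
DC→C2→N9→V2→B1→M9: 7+19+14+25+8 = 73
DC→C2→N9→V2→M9→B1: 7+19+14+23+8 = 71
… (106 more)
The minimum is 47.
One shortest path: DC → C2 → V2 → N9 → M9 → B1.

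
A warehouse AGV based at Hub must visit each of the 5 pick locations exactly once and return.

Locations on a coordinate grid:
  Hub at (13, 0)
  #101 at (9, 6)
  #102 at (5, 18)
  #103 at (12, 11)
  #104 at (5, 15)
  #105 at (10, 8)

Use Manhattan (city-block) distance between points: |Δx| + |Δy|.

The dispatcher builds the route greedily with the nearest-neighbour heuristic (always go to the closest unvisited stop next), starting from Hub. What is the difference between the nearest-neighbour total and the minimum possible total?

The nearest-neighbour route is 4 longer than optimal.

From Hub: #101=10, #105=11, #103=12, #104=23, #102=26 → choose #101 (10).
From #101: #105=3, #103=8, #104=13, #102=16 → choose #105 (3).
From #105: #103=5, #104=12, #102=15 → choose #103 (5).
From #103: #104=11, #102=14 → choose #104 (11).
From #104: #102=3 → choose #102 (3).
NN route Hub → #101 → #105 → #103 → #104 → #102 → Hub costs 58.
Optimal: Hub → #101 → #105 → #102 → #104 → #103 → Hub costs 54 (by enumerating all 60 distinct tours).
Excess = 58 − 54 = 4.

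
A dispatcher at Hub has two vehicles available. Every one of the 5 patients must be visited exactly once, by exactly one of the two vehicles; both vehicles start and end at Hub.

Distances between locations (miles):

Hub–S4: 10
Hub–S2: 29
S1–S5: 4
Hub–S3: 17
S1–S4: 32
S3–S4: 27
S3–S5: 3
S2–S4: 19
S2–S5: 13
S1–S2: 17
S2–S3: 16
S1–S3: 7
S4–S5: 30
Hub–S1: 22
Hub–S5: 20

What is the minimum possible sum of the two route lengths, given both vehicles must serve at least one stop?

There are 2^4 − 1 = 15 ways to divide the 5 stops into two non-empty groups. For each, the best each vehicle can do is its own shortest tour through its group:
  {S1} + {S2, S3, S4, S5}: 44 + 62 = 106
  {S2} + {S1, S3, S4, S5}: 58 + 66 = 124
  {S1, S2} + {S3, S4, S5}: 68 + 60 = 128
  {S3} + {S1, S2, S4, S5}: 34 + 68 = 102
  {S1, S3} + {S2, S4, S5}: 46 + 62 = 108
  {S2, S3} + {S1, S4, S5}: 62 + 66 = 128
  … (15 splits in total)
  {S4} + {S1, S2, S3, S5}: 20 + 70 = 90  ← best
Best: vehicle 1 Hub → S4 → Hub = 20; vehicle 2 Hub → S2 → S1 → S5 → S3 → Hub = 70; combined 90.

90 miles — the smallest possible combined total.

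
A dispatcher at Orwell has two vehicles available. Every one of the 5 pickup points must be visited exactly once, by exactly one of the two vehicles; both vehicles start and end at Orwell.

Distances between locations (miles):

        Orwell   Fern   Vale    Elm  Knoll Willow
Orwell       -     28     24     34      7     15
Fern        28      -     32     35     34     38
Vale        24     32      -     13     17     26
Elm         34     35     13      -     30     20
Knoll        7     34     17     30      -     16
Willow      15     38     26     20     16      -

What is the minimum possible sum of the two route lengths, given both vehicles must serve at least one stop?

Minimum combined distance: 122 miles.

Try each way of splitting the stops between the two vehicles (each non-empty) and, for each split, find the best tour for each vehicle:
  {Fern} + {Vale, Elm, Knoll, Willow}: 56 + 72 = 128
  {Vale} + {Fern, Elm, Knoll, Willow}: 48 + 106 = 154
  {Fern, Vale} + {Elm, Knoll, Willow}: 84 + 72 = 156
  {Elm} + {Fern, Vale, Knoll, Willow}: 68 + 108 = 176
  {Fern, Elm} + {Vale, Knoll, Willow}: 97 + 65 = 162
  {Vale, Elm} + {Fern, Knoll, Willow}: 71 + 89 = 160
  … (15 splits in total)
  {Knoll} + {Fern, Vale, Elm, Willow}: 14 + 108 = 122  ← best
Best: vehicle 1 Orwell → Knoll → Orwell = 14; vehicle 2 Orwell → Fern → Vale → Elm → Willow → Orwell = 108; combined 122.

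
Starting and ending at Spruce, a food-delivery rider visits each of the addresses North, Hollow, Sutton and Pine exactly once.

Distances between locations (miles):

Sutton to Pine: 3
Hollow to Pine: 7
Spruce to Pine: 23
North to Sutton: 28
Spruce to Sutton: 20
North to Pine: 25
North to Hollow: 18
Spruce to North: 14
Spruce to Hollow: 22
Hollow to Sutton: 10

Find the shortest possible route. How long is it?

Minimum total distance: 62 miles.

Spruce-North-Hollow-Sutton-Pine-Spruce: 14+18+10+3+23 = 68
Spruce-North-Hollow-Pine-Sutton-Spruce: 14+18+7+3+20 = 62
Spruce-North-Sutton-Hollow-Pine-Spruce: 14+28+10+7+23 = 82
Spruce-North-Sutton-Pine-Hollow-Spruce: 14+28+3+7+22 = 74
Spruce-North-Pine-Hollow-Sutton-Spruce: 14+25+7+10+20 = 76
Spruce-North-Pine-Sutton-Hollow-Spruce: 14+25+3+10+22 = 74
Spruce-Hollow-North-Sutton-Pine-Spruce: 22+18+28+3+23 = 94
Spruce-Hollow-North-Pine-Sutton-Spruce: 22+18+25+3+20 = 88
Spruce-Hollow-Sutton-North-Pine-Spruce: 22+10+28+25+23 = 108
Spruce-Hollow-Pine-North-Sutton-Spruce: 22+7+25+28+20 = 102
Spruce-Sutton-North-Hollow-Pine-Spruce: 20+28+18+7+23 = 96
Spruce-Sutton-Hollow-North-Pine-Spruce: 20+10+18+25+23 = 96
The minimum is 62.
One optimal route: Spruce → North → Hollow → Pine → Sutton → Spruce (or its reverse).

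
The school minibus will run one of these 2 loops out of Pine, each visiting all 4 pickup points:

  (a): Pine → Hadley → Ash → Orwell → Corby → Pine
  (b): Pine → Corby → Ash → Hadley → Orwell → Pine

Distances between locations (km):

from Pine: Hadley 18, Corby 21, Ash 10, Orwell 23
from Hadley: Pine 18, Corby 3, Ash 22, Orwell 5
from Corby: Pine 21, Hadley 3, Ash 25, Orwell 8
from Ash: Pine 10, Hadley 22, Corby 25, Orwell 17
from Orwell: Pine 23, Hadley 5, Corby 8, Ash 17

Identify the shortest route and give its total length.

Shortest is (a), total 86 km.

(a): 18 + 22 + 17 + 8 + 21 = 86
(b): 21 + 25 + 22 + 5 + 23 = 96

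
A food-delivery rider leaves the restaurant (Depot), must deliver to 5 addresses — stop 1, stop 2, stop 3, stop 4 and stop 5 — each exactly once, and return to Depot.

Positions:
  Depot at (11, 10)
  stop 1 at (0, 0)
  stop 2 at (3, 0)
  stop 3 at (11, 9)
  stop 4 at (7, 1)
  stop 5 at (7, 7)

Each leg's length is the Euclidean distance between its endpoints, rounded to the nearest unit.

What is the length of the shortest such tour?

Depot-stop 1-stop 2-stop 3-stop 4-stop 5-Depot: 15+3+12+9+6+5 = 50
Depot-stop 1-stop 2-stop 3-stop 5-stop 4-Depot: 15+3+12+4+6+10 = 50
Depot-stop 1-stop 2-stop 4-stop 3-stop 5-Depot: 15+3+4+9+4+5 = 40
Depot-stop 1-stop 2-stop 4-stop 5-stop 3-Depot: 15+3+4+6+4+1 = 33
Depot-stop 1-stop 2-stop 5-stop 3-stop 4-Depot: 15+3+8+4+9+10 = 49
Depot-stop 1-stop 2-stop 5-stop 4-stop 3-Depot: 15+3+8+6+9+1 = 42
Depot-stop 1-stop 3-stop 2-stop 4-stop 5-Depot: 15+14+12+4+6+5 = 56
Depot-stop 1-stop 3-stop 2-stop 5-stop 4-Depot: 15+14+12+8+6+10 = 65
Depot-stop 1-stop 3-stop 4-stop 2-stop 5-Depot: 15+14+9+4+8+5 = 55
Depot-stop 1-stop 3-stop 4-stop 5-stop 2-Depot: 15+14+9+6+8+13 = 65
Depot-stop 1-stop 3-stop 5-stop 2-stop 4-Depot: 15+14+4+8+4+10 = 55
Depot-stop 1-stop 3-stop 5-stop 4-stop 2-Depot: 15+14+4+6+4+13 = 56
Depot-stop 1-stop 4-stop 2-stop 3-stop 5-Depot: 15+7+4+12+4+5 = 47
Depot-stop 1-stop 4-stop 2-stop 5-stop 3-Depot: 15+7+4+8+4+1 = 39
… (46 more)
Depot-stop 3-stop 4-stop 2-stop 1-stop 5-Depot: 1+9+4+3+10+5 = 32  ← best
The minimum is 32.
One optimal route: Depot → stop 3 → stop 4 → stop 2 → stop 1 → stop 5 → Depot (or its reverse).

32 — the shortest possible round trip.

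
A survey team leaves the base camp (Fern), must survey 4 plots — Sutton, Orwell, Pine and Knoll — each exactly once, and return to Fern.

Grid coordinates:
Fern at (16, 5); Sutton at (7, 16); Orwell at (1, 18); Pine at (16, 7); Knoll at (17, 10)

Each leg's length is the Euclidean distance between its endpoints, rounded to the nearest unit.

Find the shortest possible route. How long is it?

Shortest round trip = 43.

Fern → Sutton → Orwell → Pine → Knoll → Fern: 14+6+19+3+5 = 47
Fern → Sutton → Orwell → Knoll → Pine → Fern: 14+6+18+3+2 = 43
Fern → Sutton → Pine → Orwell → Knoll → Fern: 14+13+19+18+5 = 69
Fern → Sutton → Pine → Knoll → Orwell → Fern: 14+13+3+18+20 = 68
Fern → Sutton → Knoll → Orwell → Pine → Fern: 14+12+18+19+2 = 65
Fern → Sutton → Knoll → Pine → Orwell → Fern: 14+12+3+19+20 = 68
Fern → Orwell → Sutton → Pine → Knoll → Fern: 20+6+13+3+5 = 47
Fern → Orwell → Sutton → Knoll → Pine → Fern: 20+6+12+3+2 = 43
Fern → Orwell → Pine → Sutton → Knoll → Fern: 20+19+13+12+5 = 69
Fern → Orwell → Knoll → Sutton → Pine → Fern: 20+18+12+13+2 = 65
Fern → Pine → Sutton → Orwell → Knoll → Fern: 2+13+6+18+5 = 44
Fern → Pine → Orwell → Sutton → Knoll → Fern: 2+19+6+12+5 = 44
The minimum is 43.
One optimal route: Fern → Sutton → Orwell → Knoll → Pine → Fern (or its reverse).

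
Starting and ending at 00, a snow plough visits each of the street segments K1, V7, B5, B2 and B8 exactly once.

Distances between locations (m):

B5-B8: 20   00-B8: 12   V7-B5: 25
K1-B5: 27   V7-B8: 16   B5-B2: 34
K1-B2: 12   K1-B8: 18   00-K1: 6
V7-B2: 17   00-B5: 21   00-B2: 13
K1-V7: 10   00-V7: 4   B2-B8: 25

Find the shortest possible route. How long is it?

There are 60 distinct closed tours to check (reversals are equivalent).
00-K1-V7-B5-B2-B8-00: 6+10+25+34+25+12 = 112
00-K1-V7-B5-B8-B2-00: 6+10+25+20+25+13 = 99
00-K1-V7-B2-B5-B8-00: 6+10+17+34+20+12 = 99
00-K1-V7-B2-B8-B5-00: 6+10+17+25+20+21 = 99
00-K1-V7-B8-B5-B2-00: 6+10+16+20+34+13 = 99
00-K1-V7-B8-B2-B5-00: 6+10+16+25+34+21 = 112
00-K1-B5-V7-B2-B8-00: 6+27+25+17+25+12 = 112
00-K1-B5-V7-B8-B2-00: 6+27+25+16+25+13 = 112
00-K1-B5-B2-V7-B8-00: 6+27+34+17+16+12 = 112
00-K1-B5-B2-B8-V7-00: 6+27+34+25+16+4 = 112
00-K1-B5-B8-V7-B2-00: 6+27+20+16+17+13 = 99
00-K1-B5-B8-B2-V7-00: 6+27+20+25+17+4 = 99
00-K1-B2-V7-B5-B8-00: 6+12+17+25+20+12 = 92
00-K1-B2-V7-B8-B5-00: 6+12+17+16+20+21 = 92
… (46 more)
The minimum is 92.
One optimal route: 00 → K1 → B2 → V7 → B5 → B8 → 00 (or its reverse).

92 m — the shortest possible round trip.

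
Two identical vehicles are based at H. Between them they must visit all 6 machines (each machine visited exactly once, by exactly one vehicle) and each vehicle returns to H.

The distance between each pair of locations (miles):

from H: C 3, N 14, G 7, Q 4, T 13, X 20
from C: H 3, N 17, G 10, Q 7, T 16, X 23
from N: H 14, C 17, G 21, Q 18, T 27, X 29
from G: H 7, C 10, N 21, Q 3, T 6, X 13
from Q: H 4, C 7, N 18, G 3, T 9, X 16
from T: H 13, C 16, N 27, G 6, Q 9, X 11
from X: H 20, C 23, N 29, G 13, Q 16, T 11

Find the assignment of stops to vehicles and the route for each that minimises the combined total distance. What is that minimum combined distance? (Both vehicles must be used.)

Check every non-empty split of the stops between the two vehicles; for each half take its own optimal tour:
  {C} + {N, G, Q, T, X}: 6 + 67 = 73
  {N} + {C, G, Q, T, X}: 28 + 50 = 78
  {C, N} + {G, Q, T, X}: 34 + 44 = 78
  {G} + {C, N, Q, T, X}: 14 + 73 = 87
  {C, G} + {N, Q, T, X}: 20 + 67 = 87
  {N, G} + {C, Q, T, X}: 42 + 50 = 92
  … (31 splits in total)
Best: vehicle 1 H → C → H = 6; vehicle 2 H → N → X → T → G → Q → H = 67; combined 73.

73 miles — the smallest possible combined total.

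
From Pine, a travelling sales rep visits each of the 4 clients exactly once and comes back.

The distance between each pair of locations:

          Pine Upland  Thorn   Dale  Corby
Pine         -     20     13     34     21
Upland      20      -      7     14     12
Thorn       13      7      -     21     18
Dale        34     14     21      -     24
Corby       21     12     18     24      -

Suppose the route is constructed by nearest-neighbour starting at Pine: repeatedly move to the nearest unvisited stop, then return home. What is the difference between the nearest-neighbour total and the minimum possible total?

The nearest-neighbour route is 11 longer than optimal.

From Pine: Thorn=13, Upland=20, Corby=21, Dale=34 → choose Thorn (13).
From Thorn: Upland=7, Corby=18, Dale=21 → choose Upland (7).
From Upland: Corby=12, Dale=14 → choose Corby (12).
From Corby: Dale=24 → choose Dale (24).
NN route Pine → Thorn → Upland → Corby → Dale → Pine costs 90.
Optimal: Pine → Thorn → Upland → Dale → Corby → Pine costs 79 (by enumerating all 12 distinct tours).
Excess = 90 − 79 = 11.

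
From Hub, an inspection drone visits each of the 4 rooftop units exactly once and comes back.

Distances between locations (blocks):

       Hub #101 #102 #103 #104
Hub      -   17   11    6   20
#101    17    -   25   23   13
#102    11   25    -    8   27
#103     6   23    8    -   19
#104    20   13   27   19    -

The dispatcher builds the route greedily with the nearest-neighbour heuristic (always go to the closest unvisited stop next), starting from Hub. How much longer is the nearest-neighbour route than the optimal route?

Hub: #103=6, #102=11, #101=17, #104=20 ⇒ #103
#103: #102=8, #104=19, #101=23 ⇒ #102
#102: #101=25, #104=27 ⇒ #101
#101: #104=13 ⇒ #104
NN route Hub → #103 → #102 → #101 → #104 → Hub costs 72.
Optimal: Hub → #101 → #104 → #103 → #102 → Hub costs 68 (by enumerating all 12 distinct tours).
Excess = 72 − 68 = 4.

4 blocks longer than the optimal tour.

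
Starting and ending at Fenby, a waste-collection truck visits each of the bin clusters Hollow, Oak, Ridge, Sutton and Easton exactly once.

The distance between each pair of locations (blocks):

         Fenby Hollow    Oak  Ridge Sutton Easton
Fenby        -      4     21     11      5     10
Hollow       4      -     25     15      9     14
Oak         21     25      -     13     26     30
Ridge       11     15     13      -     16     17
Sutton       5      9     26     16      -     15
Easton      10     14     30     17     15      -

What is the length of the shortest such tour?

Shortest round trip = 79 blocks.

With 5 stops there are 5!/2 = 60 distinct round trips (a route and its reverse cost the same).
Fenby-Hollow-Oak-Ridge-Sutton-Easton-Fenby: 4+25+13+16+15+10 = 83
Fenby-Hollow-Oak-Ridge-Easton-Sutton-Fenby: 4+25+13+17+15+5 = 79
Fenby-Hollow-Oak-Sutton-Ridge-Easton-Fenby: 4+25+26+16+17+10 = 98
Fenby-Hollow-Oak-Sutton-Easton-Ridge-Fenby: 4+25+26+15+17+11 = 98
Fenby-Hollow-Oak-Easton-Ridge-Sutton-Fenby: 4+25+30+17+16+5 = 97
Fenby-Hollow-Oak-Easton-Sutton-Ridge-Fenby: 4+25+30+15+16+11 = 101
Fenby-Hollow-Ridge-Oak-Sutton-Easton-Fenby: 4+15+13+26+15+10 = 83
Fenby-Hollow-Ridge-Oak-Easton-Sutton-Fenby: 4+15+13+30+15+5 = 82
Fenby-Hollow-Ridge-Sutton-Oak-Easton-Fenby: 4+15+16+26+30+10 = 101
Fenby-Hollow-Ridge-Sutton-Easton-Oak-Fenby: 4+15+16+15+30+21 = 101
Fenby-Hollow-Ridge-Easton-Oak-Sutton-Fenby: 4+15+17+30+26+5 = 97
Fenby-Hollow-Ridge-Easton-Sutton-Oak-Fenby: 4+15+17+15+26+21 = 98
Fenby-Hollow-Sutton-Oak-Ridge-Easton-Fenby: 4+9+26+13+17+10 = 79
Fenby-Hollow-Sutton-Oak-Easton-Ridge-Fenby: 4+9+26+30+17+11 = 97
… (46 more)
The minimum is 79.
One optimal route: Fenby → Hollow → Oak → Ridge → Easton → Sutton → Fenby (or its reverse).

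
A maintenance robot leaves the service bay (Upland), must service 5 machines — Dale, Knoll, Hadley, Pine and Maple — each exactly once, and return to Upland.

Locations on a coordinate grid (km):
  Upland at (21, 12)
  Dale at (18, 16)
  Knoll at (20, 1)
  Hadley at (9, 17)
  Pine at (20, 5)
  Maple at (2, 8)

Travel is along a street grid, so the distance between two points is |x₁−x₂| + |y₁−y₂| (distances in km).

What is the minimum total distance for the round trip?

There are 60 distinct closed tours to check (reversals are equivalent).
Upland-Dale-Knoll-Hadley-Pine-Maple-Upland: 7+17+27+23+21+23 = 118
Upland-Dale-Knoll-Hadley-Maple-Pine-Upland: 7+17+27+16+21+8 = 96
Upland-Dale-Knoll-Pine-Hadley-Maple-Upland: 7+17+4+23+16+23 = 90
Upland-Dale-Knoll-Pine-Maple-Hadley-Upland: 7+17+4+21+16+17 = 82
Upland-Dale-Knoll-Maple-Hadley-Pine-Upland: 7+17+25+16+23+8 = 96
Upland-Dale-Knoll-Maple-Pine-Hadley-Upland: 7+17+25+21+23+17 = 110
Upland-Dale-Hadley-Knoll-Pine-Maple-Upland: 7+10+27+4+21+23 = 92
Upland-Dale-Hadley-Knoll-Maple-Pine-Upland: 7+10+27+25+21+8 = 98
Upland-Dale-Hadley-Pine-Knoll-Maple-Upland: 7+10+23+4+25+23 = 92
Upland-Dale-Hadley-Pine-Maple-Knoll-Upland: 7+10+23+21+25+12 = 98
Upland-Dale-Hadley-Maple-Knoll-Pine-Upland: 7+10+16+25+4+8 = 70
Upland-Dale-Hadley-Maple-Pine-Knoll-Upland: 7+10+16+21+4+12 = 70
Upland-Dale-Pine-Knoll-Hadley-Maple-Upland: 7+13+4+27+16+23 = 90
Upland-Dale-Pine-Knoll-Maple-Hadley-Upland: 7+13+4+25+16+17 = 82
… (46 more)
The minimum is 70.
One optimal route: Upland → Dale → Hadley → Maple → Knoll → Pine → Upland (or its reverse).

Minimum total distance: 70 km.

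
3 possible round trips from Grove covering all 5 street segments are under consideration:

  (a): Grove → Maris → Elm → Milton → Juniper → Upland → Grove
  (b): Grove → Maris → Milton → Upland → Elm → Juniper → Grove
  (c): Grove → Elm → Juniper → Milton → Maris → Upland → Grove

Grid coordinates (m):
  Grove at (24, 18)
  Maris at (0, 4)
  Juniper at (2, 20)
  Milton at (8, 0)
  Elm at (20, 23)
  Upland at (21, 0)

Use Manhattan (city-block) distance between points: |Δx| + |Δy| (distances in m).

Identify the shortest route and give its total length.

114 m — (c) is the shortest.

(a): 38 + 39 + 35 + 26 + 39 + 21 = 198
(b): 38 + 12 + 13 + 24 + 21 + 24 = 132
(c): 9 + 21 + 26 + 12 + 25 + 21 = 114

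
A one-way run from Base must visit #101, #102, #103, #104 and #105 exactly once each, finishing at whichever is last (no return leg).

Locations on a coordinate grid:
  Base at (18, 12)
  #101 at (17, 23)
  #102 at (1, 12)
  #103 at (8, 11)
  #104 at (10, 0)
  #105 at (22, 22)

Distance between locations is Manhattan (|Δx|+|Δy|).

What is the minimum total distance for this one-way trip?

68 — the minimum one-way total.

There are 5! = 120 possible orderings.
Base→#101→#102→#103→#104→#105: 12+27+8+13+34 = 94
Base→#101→#102→#103→#105→#104: 12+27+8+25+34 = 106
Base→#101→#102→#104→#103→#105: 12+27+21+13+25 = 98
Base→#101→#102→#104→#105→#103: 12+27+21+34+25 = 119
Base→#101→#102→#105→#103→#104: 12+27+31+25+13 = 108
Base→#101→#102→#105→#104→#103: 12+27+31+34+13 = 117
Base→#101→#103→#102→#104→#105: 12+21+8+21+34 = 96
Base→#101→#103→#102→#105→#104: 12+21+8+31+34 = 106
Base→#101→#103→#104→#102→#105: 12+21+13+21+31 = 98
Base→#101→#103→#104→#105→#102: 12+21+13+34+31 = 111
Base→#101→#103→#105→#102→#104: 12+21+25+31+21 = 110
Base→#101→#103→#105→#104→#102: 12+21+25+34+21 = 113
Base→#101→#104→#102→#103→#105: 12+30+21+8+25 = 96
Base→#101→#104→#102→#105→#103: 12+30+21+31+25 = 119
… (106 more)
Base→#105→#101→#102→#103→#104: 14+6+27+8+13 = 68  ← best
The minimum is 68.
One shortest path: Base → #105 → #101 → #102 → #103 → #104.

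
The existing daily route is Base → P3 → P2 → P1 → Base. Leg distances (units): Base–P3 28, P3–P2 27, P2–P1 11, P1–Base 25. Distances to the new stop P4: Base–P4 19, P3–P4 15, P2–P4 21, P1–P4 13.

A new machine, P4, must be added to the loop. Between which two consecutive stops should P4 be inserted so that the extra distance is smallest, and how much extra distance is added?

Insertion cost between consecutive stops i–j is d(i,P4) + d(P4,j) − d(i,j):
  between Base and P3: 19 + 15 − 28 = 6
  between P3 and P2: 15 + 21 − 27 = 9
  between P2 and P1: 21 + 13 − 11 = 23
  between P1 and Base: 13 + 19 − 25 = 7
Cheapest insertion is between Base and P3, adding 6.
New total = 91 + 6 = 97.

Adding 6 by placing P4 on the Base–P3 leg.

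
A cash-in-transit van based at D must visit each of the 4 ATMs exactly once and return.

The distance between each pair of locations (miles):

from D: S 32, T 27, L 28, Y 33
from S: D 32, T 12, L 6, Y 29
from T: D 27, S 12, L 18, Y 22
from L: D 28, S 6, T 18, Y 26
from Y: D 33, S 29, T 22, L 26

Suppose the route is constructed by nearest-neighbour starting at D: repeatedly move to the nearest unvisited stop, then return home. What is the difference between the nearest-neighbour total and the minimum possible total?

3 miles longer than the optimal tour.

D: T=27, L=28, S=32, Y=33 ⇒ T
T: S=12, L=18, Y=22 ⇒ S
S: L=6, Y=29 ⇒ L
L: Y=26 ⇒ Y
NN route D → T → S → L → Y → D costs 104.
Optimal: D → L → S → T → Y → D costs 101 (by enumerating all 12 distinct tours).
Excess = 104 − 101 = 3.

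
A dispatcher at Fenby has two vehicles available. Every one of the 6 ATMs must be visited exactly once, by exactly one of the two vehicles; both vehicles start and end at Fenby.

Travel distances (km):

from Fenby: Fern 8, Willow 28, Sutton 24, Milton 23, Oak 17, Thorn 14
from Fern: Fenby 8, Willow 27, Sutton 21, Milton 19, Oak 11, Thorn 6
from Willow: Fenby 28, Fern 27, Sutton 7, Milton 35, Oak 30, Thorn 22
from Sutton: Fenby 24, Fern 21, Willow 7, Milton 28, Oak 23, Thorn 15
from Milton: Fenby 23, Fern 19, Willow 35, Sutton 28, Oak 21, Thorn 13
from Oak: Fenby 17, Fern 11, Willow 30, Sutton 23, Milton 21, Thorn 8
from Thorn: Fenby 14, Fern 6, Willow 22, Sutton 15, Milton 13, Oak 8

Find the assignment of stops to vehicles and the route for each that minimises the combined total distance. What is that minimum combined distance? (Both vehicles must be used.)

Check every non-empty split of the stops between the two vehicles; for each half take its own optimal tour:
  {Fern} + {Willow, Sutton, Milton, Oak, Thorn}: 16 + 101 = 117
  {Willow} + {Fern, Sutton, Milton, Oak, Thorn}: 56 + 92 = 148
  {Fern, Willow} + {Sutton, Milton, Oak, Thorn}: 63 + 90 = 153
  {Sutton} + {Fern, Willow, Milton, Oak, Thorn}: 48 + 103 = 151
  {Fern, Sutton} + {Willow, Milton, Oak, Thorn}: 53 + 101 = 154
  {Willow, Sutton} + {Fern, Milton, Oak, Thorn}: 59 + 63 = 122
  … (31 splits in total)
Best: vehicle 1 Fenby → Fern → Fenby = 16; vehicle 2 Fenby → Willow → Sutton → Milton → Thorn → Oak → Fenby = 101; combined 117.

117 km — the smallest possible combined total.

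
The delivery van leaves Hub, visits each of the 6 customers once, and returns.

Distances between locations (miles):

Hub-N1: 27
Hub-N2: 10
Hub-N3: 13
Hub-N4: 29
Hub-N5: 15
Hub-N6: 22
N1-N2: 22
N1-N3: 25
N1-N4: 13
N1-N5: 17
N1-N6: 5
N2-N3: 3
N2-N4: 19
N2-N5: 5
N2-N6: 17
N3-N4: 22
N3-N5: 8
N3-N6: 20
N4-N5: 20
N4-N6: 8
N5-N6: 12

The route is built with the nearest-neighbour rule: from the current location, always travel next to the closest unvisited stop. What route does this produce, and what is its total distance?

Nearest-neighbour total = 80 miles; route Hub → N2 → N3 → N5 → N6 → N1 → N4 → Hub.

Hub → [N2:10 / N3:13 / N5:15 / N6:22 / N1:27 / N4:29] → N2 (10)
N2 → [N3:3 / N5:5 / N6:17 / N4:19 / N1:22] → N3 (3)
N3 → [N5:8 / N6:20 / N4:22 / N1:25] → N5 (8)
N5 → [N6:12 / N1:17 / N4:20] → N6 (12)
N6 → [N1:5 / N4:8] → N1 (5)
N1 → [N4:13] → N4 (13)
Return N4→Hub: 29.
Total = 10 + 3 + 8 + 12 + 5 + 13 + 29 = 80.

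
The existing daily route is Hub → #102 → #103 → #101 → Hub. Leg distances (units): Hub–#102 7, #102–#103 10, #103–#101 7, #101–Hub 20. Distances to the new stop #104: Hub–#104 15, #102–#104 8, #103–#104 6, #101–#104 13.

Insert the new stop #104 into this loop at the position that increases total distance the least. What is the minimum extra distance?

+4 — insert #104 between #102 and #103.

Insertion cost between consecutive stops i–j is d(i,#104) + d(#104,j) − d(i,j):
  between Hub and #102: 15 + 8 − 7 = 16
  between #102 and #103: 8 + 6 − 10 = 4
  between #103 and #101: 6 + 13 − 7 = 12
  between #101 and Hub: 13 + 15 − 20 = 8
Cheapest insertion is between #102 and #103, adding 4.
New total = 44 + 4 = 48.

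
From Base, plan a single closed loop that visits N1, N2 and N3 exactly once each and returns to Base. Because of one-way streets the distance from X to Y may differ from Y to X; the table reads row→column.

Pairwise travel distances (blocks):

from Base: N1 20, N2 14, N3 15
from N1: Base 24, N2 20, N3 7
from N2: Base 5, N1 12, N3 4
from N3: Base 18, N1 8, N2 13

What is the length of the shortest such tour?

Minimum total distance: 45 blocks.

Base→N1→N2→N3→Base: 20+20+4+18 = 62
Base→N1→N3→N2→Base: 20+7+13+5 = 45
Base→N2→N1→N3→Base: 14+12+7+18 = 51
Base→N2→N3→N1→Base: 14+4+8+24 = 50
Base→N3→N1→N2→Base: 15+8+20+5 = 48
Base→N3→N2→N1→Base: 15+13+12+24 = 64
The minimum is 45.
One optimal route: Base → N1 → N3 → N2 → Base.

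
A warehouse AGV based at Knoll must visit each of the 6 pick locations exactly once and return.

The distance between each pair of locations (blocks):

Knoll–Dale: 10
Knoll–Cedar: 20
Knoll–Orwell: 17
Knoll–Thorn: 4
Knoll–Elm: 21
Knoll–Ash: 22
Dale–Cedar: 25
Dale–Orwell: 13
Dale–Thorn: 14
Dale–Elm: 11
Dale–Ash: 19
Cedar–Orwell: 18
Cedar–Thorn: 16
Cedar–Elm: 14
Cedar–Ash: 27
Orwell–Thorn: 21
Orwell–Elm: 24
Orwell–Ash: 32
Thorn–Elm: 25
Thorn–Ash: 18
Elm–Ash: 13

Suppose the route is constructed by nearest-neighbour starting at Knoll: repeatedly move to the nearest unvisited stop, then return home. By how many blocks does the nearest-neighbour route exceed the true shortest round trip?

From Knoll: Thorn=4, Dale=10, Orwell=17, Cedar=20, Elm=21, Ash=22 → choose Thorn (4).
From Thorn: Dale=14, Cedar=16, Ash=18, Orwell=21, Elm=25 → choose Dale (14).
From Dale: Elm=11, Orwell=13, Ash=19, Cedar=25 → choose Elm (11).
From Elm: Ash=13, Cedar=14, Orwell=24 → choose Ash (13).
From Ash: Cedar=27, Orwell=32 → choose Cedar (27).
From Cedar: Orwell=18 → choose Orwell (18).
NN route Knoll → Thorn → Dale → Elm → Ash → Cedar → Orwell → Knoll costs 104.
Optimal: Knoll → Dale → Orwell → Cedar → Elm → Ash → Thorn → Knoll costs 90 (by enumerating all 360 distinct tours).
Excess = 104 − 90 = 14.

Excess over optimum: 14 blocks.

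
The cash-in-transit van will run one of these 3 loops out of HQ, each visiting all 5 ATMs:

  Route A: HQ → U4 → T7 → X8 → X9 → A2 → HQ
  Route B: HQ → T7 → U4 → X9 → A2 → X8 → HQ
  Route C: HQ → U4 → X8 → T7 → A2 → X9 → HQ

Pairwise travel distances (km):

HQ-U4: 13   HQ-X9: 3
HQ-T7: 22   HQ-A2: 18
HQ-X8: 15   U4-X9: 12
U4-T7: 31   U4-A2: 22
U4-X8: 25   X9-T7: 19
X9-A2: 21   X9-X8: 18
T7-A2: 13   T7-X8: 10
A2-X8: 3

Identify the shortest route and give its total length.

Route A: 13 + 31 + 10 + 18 + 21 + 18 = 111
Route B: 22 + 31 + 12 + 21 + 3 + 15 = 104
Route C: 13 + 25 + 10 + 13 + 21 + 3 = 85

Shortest is Route C, total 85 km.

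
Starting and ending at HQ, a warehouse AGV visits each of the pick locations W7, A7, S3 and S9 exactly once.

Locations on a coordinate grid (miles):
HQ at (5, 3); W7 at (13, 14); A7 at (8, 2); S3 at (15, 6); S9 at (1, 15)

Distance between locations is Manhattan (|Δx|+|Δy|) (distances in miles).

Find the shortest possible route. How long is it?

With 4 stops there are 4!/2 = 12 distinct round trips (a route and its reverse cost the same).
HQ-W7-A7-S3-S9-HQ: 19+17+11+23+16 = 86
HQ-W7-A7-S9-S3-HQ: 19+17+20+23+13 = 92
HQ-W7-S3-A7-S9-HQ: 19+10+11+20+16 = 76
HQ-W7-S3-S9-A7-HQ: 19+10+23+20+4 = 76
HQ-W7-S9-A7-S3-HQ: 19+13+20+11+13 = 76
HQ-W7-S9-S3-A7-HQ: 19+13+23+11+4 = 70
HQ-A7-W7-S3-S9-HQ: 4+17+10+23+16 = 70
HQ-A7-W7-S9-S3-HQ: 4+17+13+23+13 = 70
HQ-A7-S3-W7-S9-HQ: 4+11+10+13+16 = 54
HQ-A7-S9-W7-S3-HQ: 4+20+13+10+13 = 60
HQ-S3-W7-A7-S9-HQ: 13+10+17+20+16 = 76
HQ-S3-A7-W7-S9-HQ: 13+11+17+13+16 = 70
The minimum is 54.
One optimal route: HQ → A7 → S3 → W7 → S9 → HQ (or its reverse).

54 miles — the shortest possible round trip.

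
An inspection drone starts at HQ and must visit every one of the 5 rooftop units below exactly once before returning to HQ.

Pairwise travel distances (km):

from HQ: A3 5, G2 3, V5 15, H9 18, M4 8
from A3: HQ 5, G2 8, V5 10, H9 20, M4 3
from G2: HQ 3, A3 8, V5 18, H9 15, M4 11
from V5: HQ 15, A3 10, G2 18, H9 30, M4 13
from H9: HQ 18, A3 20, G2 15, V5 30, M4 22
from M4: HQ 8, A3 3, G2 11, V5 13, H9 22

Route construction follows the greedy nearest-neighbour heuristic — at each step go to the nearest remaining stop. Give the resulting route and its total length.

HQ → [G2:3 / A3:5 / M4:8 / V5:15 / H9:18] → G2 (3)
G2 → [A3:8 / M4:11 / H9:15 / V5:18] → A3 (8)
A3 → [M4:3 / V5:10 / H9:20] → M4 (3)
M4 → [V5:13 / H9:22] → V5 (13)
V5 → [H9:30] → H9 (30)
Return H9→HQ: 18.
Total = 3 + 8 + 3 + 13 + 30 + 18 = 75.

Total distance 75 km via the nearest-neighbour route HQ → G2 → A3 → M4 → V5 → H9 → HQ.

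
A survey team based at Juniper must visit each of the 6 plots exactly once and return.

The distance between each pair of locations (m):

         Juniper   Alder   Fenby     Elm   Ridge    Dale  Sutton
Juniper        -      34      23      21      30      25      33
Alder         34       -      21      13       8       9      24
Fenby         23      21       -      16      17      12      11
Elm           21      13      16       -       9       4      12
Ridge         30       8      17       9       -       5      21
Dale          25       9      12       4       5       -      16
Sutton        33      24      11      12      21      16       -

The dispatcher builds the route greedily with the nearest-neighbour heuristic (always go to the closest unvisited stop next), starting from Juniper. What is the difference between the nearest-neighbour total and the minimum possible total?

Juniper: Elm=21, Fenby=23, Dale=25, Ridge=30, Sutton=33, Alder=34 ⇒ Elm
Elm: Dale=4, Ridge=9, Sutton=12, Alder=13, Fenby=16 ⇒ Dale
Dale: Ridge=5, Alder=9, Fenby=12, Sutton=16 ⇒ Ridge
Ridge: Alder=8, Fenby=17, Sutton=21 ⇒ Alder
Alder: Fenby=21, Sutton=24 ⇒ Fenby
Fenby: Sutton=11 ⇒ Sutton
NN route Juniper → Elm → Dale → Ridge → Alder → Fenby → Sutton → Juniper costs 103.
Optimal: Juniper → Fenby → Sutton → Alder → Ridge → Dale → Elm → Juniper costs 96 (by enumerating all 360 distinct tours).
Excess = 103 − 96 = 7.

The nearest-neighbour route is 7 m longer than optimal.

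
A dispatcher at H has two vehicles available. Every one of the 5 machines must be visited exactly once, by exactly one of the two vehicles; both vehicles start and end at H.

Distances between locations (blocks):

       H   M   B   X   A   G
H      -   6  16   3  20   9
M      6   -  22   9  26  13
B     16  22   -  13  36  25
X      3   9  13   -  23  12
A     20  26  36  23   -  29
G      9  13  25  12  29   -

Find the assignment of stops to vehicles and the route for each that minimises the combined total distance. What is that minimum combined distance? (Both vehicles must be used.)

Minimum combined distance: 100 blocks.

Check every non-empty split of the stops between the two vehicles; for each half take its own optimal tour:
  {M} + {B, X, A, G}: 12 + 90 = 102
  {B} + {M, X, A, G}: 32 + 74 = 106
  {M, B} + {X, A, G}: 44 + 64 = 108
  {X} + {M, B, A, G}: 6 + 100 = 106
  {M, X} + {B, A, G}: 18 + 90 = 108
  {B, X} + {M, A, G}: 32 + 68 = 100
  … (15 splits in total)
Best: vehicle 1 H → B → X → H = 32; vehicle 2 H → M → G → A → H = 68; combined 100.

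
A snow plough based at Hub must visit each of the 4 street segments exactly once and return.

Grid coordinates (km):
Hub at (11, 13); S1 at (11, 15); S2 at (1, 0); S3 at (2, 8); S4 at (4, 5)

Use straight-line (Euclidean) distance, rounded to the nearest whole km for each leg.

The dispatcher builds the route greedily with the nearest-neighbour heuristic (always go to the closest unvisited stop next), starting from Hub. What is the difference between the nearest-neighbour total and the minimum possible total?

Excess over optimum: 1 km.

From Hub: S1=2, S3=10, S4=11, S2=16 → choose S1 (2).
From S1: S3=11, S4=12, S2=18 → choose S3 (11).
From S3: S4=4, S2=8 → choose S4 (4).
From S4: S2=6 → choose S2 (6).
NN route Hub → S1 → S3 → S4 → S2 → Hub costs 39.
Optimal: Hub → S1 → S3 → S2 → S4 → Hub costs 38 (by enumerating all 12 distinct tours).
Excess = 39 − 38 = 1.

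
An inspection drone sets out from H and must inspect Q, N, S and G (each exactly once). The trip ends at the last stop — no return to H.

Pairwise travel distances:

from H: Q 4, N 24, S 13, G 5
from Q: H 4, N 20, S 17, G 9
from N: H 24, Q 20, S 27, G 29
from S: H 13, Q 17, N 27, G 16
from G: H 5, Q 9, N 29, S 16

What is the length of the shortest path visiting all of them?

There are 4! = 24 possible orderings.
H - Q - N - S - G: 4+20+27+16 = 67
H - Q - N - G - S: 4+20+29+16 = 69
H - Q - S - N - G: 4+17+27+29 = 77
H - Q - S - G - N: 4+17+16+29 = 66
H - Q - G - N - S: 4+9+29+27 = 69
H - Q - G - S - N: 4+9+16+27 = 56
H - N - Q - S - G: 24+20+17+16 = 77
H - N - Q - G - S: 24+20+9+16 = 69
H - N - S - Q - G: 24+27+17+9 = 77
H - N - S - G - Q: 24+27+16+9 = 76
H - N - G - Q - S: 24+29+9+17 = 79
H - N - G - S - Q: 24+29+16+17 = 86
H - S - Q - N - G: 13+17+20+29 = 79
H - S - Q - G - N: 13+17+9+29 = 68
… (10 more)
The minimum is 56.
One shortest path: H → Q → G → S → N.

Minimum one-way distance = 56.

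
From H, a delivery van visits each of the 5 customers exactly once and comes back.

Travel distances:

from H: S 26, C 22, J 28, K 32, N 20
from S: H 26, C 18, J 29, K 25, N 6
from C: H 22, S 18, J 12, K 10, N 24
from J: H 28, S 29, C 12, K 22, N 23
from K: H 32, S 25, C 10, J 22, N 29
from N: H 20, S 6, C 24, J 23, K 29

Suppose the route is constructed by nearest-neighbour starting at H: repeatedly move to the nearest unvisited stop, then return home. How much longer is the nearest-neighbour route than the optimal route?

From H: N=20, C=22, S=26, J=28, K=32 → choose N (20).
From N: S=6, J=23, C=24, K=29 → choose S (6).
From S: C=18, K=25, J=29 → choose C (18).
From C: K=10, J=12 → choose K (10).
From K: J=22 → choose J (22).
NN route H → N → S → C → K → J → H costs 104.
Optimal: H → J → C → K → S → N → H costs 101 (by enumerating all 60 distinct tours).
Excess = 104 − 101 = 3.

Excess over optimum: 3.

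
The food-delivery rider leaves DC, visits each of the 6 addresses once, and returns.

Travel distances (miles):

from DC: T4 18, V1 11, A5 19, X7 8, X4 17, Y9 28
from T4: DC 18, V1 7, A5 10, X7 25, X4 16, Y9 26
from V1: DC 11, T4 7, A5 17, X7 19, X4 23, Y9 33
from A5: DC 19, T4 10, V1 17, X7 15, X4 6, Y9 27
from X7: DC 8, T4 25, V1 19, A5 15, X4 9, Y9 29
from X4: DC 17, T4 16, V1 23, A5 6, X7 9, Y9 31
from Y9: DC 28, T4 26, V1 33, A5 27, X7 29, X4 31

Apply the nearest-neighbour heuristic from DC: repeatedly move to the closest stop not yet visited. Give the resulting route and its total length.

101 miles along DC → X7 → X4 → A5 → T4 → V1 → Y9 → DC.

From DC: distances to unvisited — X7=8, V1=11, X4=17, T4=18, A5=19, Y9=28. Nearest is X7 (8).
From X7: distances to unvisited — X4=9, A5=15, V1=19, T4=25, Y9=29. Nearest is X4 (9).
From X4: distances to unvisited — A5=6, T4=16, V1=23, Y9=31. Nearest is A5 (6).
From A5: distances to unvisited — T4=10, V1=17, Y9=27. Nearest is T4 (10).
From T4: distances to unvisited — V1=7, Y9=26. Nearest is V1 (7).
From V1: distances to unvisited — Y9=33. Nearest is Y9 (33).
Return Y9→DC: 28.
Total = 8 + 9 + 6 + 10 + 7 + 33 + 28 = 101.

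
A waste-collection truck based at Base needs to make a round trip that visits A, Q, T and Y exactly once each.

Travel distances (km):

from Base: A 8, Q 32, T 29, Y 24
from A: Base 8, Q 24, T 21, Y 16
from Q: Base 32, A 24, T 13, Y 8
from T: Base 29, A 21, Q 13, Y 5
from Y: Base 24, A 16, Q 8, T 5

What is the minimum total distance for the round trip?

Minimum total distance: 74 km.

There are 12 distinct closed tours to check (reversals are equivalent).
Base→A→Q→T→Y→Base: 8+24+13+5+24 = 74
Base→A→Q→Y→T→Base: 8+24+8+5+29 = 74
Base→A→T→Q→Y→Base: 8+21+13+8+24 = 74
Base→A→T→Y→Q→Base: 8+21+5+8+32 = 74
Base→A→Y→Q→T→Base: 8+16+8+13+29 = 74
Base→A→Y→T→Q→Base: 8+16+5+13+32 = 74
Base→Q→A→T→Y→Base: 32+24+21+5+24 = 106
Base→Q→A→Y→T→Base: 32+24+16+5+29 = 106
Base→Q→T→A→Y→Base: 32+13+21+16+24 = 106
Base→Q→Y→A→T→Base: 32+8+16+21+29 = 106
Base→T→A→Q→Y→Base: 29+21+24+8+24 = 106
Base→T→Q→A→Y→Base: 29+13+24+16+24 = 106
The minimum is 74.
One optimal route: Base → A → Q → T → Y → Base (or its reverse).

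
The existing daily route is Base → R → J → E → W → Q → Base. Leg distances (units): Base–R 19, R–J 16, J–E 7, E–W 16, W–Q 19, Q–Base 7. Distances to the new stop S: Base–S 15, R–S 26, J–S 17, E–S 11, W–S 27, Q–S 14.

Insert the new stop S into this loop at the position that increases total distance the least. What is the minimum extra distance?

+21 — insert S between J and E.

Insertion cost between consecutive stops i–j is d(i,S) + d(S,j) − d(i,j):
  between Base and R: 15 + 26 − 19 = 22
  between R and J: 26 + 17 − 16 = 27
  between J and E: 17 + 11 − 7 = 21
  between E and W: 11 + 27 − 16 = 22
  between W and Q: 27 + 14 − 19 = 22
  between Q and Base: 14 + 15 − 7 = 22
Cheapest insertion is between J and E, adding 21.
New total = 84 + 21 = 105.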